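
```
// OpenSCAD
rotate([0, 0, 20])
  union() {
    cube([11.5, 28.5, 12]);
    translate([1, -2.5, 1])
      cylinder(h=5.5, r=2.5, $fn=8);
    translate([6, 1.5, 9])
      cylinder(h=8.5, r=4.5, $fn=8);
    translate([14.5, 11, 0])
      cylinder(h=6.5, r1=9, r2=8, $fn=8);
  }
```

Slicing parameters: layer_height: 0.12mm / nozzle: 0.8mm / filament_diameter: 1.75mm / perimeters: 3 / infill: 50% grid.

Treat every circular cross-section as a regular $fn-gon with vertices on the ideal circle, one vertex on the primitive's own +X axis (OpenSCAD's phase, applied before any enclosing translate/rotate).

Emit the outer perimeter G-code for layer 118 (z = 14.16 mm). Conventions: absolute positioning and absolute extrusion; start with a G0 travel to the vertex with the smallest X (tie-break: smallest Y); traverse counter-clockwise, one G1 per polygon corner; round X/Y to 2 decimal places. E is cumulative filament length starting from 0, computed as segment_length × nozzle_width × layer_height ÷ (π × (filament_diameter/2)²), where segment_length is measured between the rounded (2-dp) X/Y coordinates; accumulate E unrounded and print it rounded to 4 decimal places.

G0 X0.90 Y1.92 Z14.16
G1 X3.22 Y-0.62 E0.1373
G1 X6.66 Y-0.77 E0.2747
G1 X9.20 Y1.56 E0.4123
G1 X9.35 Y5.00 E0.5497
G1 X7.03 Y7.54 E0.6870
G1 X3.59 Y7.69 E0.8245
G1 X1.05 Y5.36 E0.9620
G1 X0.90 Y1.92 E1.0995

At z = 14.16 mm: the cube is not intersected at this z (z outside [0, 12]); the cylinder at (1, -2.5) does not reach this height (z outside [1, 6.5]); the cylinder at (6, 1.5): section is a regular 8-gon, circumradius r=4.5; the cone at (14.5, 11) does not reach this height (z outside [0, 6.5]); Combining (union): only the r=4.5 cylinder at (6, 1.5) is present, so the union is just that shape — 1 connected region; (rotated 20° about Z; rotation is an isometry so areas/perimeters/island counts are preserved). The outline is a single polygon with 8 vertices. Extrusion per mm of travel: 0.8 × 0.12 / (π × 0.875²) = 0.039912. Accumulating E over each segment gives final E = 1.0995.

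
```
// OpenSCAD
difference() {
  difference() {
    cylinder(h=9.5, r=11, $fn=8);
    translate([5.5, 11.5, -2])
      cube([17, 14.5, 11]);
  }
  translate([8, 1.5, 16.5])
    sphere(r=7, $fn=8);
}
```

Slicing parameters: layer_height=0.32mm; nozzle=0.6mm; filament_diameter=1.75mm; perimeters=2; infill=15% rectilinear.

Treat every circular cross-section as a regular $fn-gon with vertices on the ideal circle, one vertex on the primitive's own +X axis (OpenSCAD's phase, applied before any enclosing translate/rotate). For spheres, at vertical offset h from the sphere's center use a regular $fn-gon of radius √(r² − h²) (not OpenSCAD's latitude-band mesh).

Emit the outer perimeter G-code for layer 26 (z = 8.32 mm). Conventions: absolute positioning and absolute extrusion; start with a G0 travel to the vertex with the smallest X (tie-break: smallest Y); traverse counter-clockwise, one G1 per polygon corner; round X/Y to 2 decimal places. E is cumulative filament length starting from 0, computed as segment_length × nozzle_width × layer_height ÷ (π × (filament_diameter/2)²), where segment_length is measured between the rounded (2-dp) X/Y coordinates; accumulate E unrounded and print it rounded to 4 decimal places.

G0 X-11.00 Y0.00 Z8.32
G1 X-7.78 Y-7.78 E0.6721
G1 X0.00 Y-11.00 E1.3442
G1 X7.78 Y-7.78 E2.0164
G1 X11.00 Y0.00 E2.6885
G1 X7.78 Y7.78 E3.3606
G1 X0.00 Y11.00 E4.0327
G1 X-7.78 Y7.78 E4.7049
G1 X-11.00 Y0.00 E5.3770

At z = 8.32 mm: the cylinder: section is a regular 8-gon, circumradius r=11; the cube at (5.5, 11.5) (footprint 17×14.5) is included at this height; Subtracting the remaining from the first: starting from the r=11 cylinder, the 17×14.5 cube at (5.5, 11.5) misses the remaining region (no effect) — 1 connected region; the sphere at (8, 1.5) does not reach this height (|z−center|=8.180 > r=7); Taking the first minus the rest: none of the subtracted shapes is present at this height, so that combined region is unchanged — 1 connected region. The outline is a single polygon with 8 vertices. Extrusion per mm of travel: 0.6 × 0.32 / (π × 0.875²) = 0.079824. Accumulating E over each segment gives final E = 5.3770.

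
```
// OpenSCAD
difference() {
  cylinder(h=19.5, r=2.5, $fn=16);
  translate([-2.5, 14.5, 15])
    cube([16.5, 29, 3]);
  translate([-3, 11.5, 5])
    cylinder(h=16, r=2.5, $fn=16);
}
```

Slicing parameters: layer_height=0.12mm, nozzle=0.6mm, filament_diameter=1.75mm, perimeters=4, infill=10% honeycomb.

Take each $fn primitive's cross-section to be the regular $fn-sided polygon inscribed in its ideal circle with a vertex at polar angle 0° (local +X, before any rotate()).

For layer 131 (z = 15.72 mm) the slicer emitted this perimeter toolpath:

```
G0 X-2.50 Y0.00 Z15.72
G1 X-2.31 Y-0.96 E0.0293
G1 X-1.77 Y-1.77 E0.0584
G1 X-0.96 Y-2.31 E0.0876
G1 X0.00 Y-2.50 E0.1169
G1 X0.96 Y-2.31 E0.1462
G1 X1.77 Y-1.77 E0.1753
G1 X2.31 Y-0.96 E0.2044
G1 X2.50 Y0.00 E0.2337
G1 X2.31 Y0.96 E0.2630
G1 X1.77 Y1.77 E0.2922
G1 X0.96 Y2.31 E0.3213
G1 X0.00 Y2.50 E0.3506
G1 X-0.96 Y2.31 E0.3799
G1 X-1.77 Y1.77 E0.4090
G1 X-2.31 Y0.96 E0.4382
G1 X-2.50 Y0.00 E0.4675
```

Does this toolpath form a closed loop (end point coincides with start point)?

yes

Start point (G0): (-2.50, 0.00). End point (last G1): the path returns to the start — closed.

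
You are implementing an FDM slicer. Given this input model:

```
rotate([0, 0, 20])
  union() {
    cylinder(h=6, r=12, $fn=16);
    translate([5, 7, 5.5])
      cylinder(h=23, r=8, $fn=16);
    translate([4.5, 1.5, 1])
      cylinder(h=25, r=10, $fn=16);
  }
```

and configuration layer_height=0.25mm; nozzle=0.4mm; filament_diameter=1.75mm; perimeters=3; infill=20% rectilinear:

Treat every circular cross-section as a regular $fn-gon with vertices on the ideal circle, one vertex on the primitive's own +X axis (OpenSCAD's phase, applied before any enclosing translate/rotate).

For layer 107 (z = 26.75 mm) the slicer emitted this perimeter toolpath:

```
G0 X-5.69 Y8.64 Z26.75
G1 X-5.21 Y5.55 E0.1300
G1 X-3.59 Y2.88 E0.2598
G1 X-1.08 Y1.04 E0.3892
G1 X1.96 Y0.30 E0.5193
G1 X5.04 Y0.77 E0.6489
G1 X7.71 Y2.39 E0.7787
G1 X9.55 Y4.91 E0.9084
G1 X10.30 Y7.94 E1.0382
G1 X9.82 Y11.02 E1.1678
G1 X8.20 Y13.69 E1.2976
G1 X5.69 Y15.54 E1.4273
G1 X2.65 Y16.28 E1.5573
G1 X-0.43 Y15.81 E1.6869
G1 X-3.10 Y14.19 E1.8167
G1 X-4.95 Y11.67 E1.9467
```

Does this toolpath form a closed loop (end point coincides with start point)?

Start point (G0): (-5.69, 8.64). End point (last G1): the path does not return to the start — open.

no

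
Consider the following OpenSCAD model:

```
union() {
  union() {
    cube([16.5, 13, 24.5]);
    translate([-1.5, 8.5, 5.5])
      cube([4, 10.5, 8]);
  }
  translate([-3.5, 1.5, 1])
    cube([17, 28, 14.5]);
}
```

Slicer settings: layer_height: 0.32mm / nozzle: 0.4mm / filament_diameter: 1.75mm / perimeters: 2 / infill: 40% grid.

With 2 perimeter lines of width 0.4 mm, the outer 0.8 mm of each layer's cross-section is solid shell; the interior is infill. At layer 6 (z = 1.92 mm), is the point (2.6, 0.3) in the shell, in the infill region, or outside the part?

At z = 1.92 mm: the cube (footprint 16.5×13) is included at this height; the cube at (-1.5, 8.5) is absent (z outside [5.5, 13.5]); Merging all regions: only the 16.5×13 cube is present, so the union is just that shape — 1 connected region; the cube at (-3.5, 1.5) (footprint 17×28) is included at this height; Taking the union: the regions partially overlap (shared area 155.25 mm²), so overlapping operands fuse into one piece — 1 connected region. Overall, the cross-section is a single solid region. The nearest boundary edge runs (16.50, 0.00)→(0.00, 0.00); distance from the point to it = 0.30 mm. The point is inside the cross-section, 0.30 mm from the nearest boundary — within the 0.8 mm shell band (2 × 0.4).

shell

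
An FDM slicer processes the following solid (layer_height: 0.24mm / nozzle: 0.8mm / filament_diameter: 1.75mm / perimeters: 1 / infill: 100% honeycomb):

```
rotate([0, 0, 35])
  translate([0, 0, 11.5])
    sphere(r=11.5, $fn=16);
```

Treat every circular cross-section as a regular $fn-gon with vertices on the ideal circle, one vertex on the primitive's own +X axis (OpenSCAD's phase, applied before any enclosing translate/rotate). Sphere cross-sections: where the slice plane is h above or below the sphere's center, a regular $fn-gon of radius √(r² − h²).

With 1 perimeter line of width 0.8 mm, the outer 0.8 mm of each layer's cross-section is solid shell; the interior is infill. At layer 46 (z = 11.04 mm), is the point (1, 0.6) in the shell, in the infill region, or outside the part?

At z = 11.04 mm: the r=11.5 sphere contributes a regular 16-gon of circumradius √(11.5²−0.46²) = 11.491; (whole slice rotated 35° about Z — lengths, areas and connectivity unchanged). Overall, the cross-section is a single solid region. Undo the 35° rotation: the query point maps to (1.163, -0.082) in the un-rotated model frame. The nearest boundary edge runs (10.62, -4.40)→(11.49, 0.00); distance from the point to it = 10.11 mm. The point is inside the cross-section and 10.11 mm from the nearest boundary — more than the 0.8 mm shell width (1 × 0.8), so it's in the infill interior.

infill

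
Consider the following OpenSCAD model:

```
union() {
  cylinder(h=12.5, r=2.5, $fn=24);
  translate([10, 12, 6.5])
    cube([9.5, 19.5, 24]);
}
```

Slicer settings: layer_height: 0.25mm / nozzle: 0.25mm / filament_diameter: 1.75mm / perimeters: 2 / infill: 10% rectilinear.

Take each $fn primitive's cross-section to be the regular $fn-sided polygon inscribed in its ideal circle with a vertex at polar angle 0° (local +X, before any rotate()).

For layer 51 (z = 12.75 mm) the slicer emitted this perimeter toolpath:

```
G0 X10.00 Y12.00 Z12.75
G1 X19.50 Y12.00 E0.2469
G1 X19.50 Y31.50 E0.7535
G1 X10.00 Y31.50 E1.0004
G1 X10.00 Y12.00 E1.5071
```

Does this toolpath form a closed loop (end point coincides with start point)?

yes

Start point (G0): (10.00, 12.00). End point (last G1): the path returns to the start — closed.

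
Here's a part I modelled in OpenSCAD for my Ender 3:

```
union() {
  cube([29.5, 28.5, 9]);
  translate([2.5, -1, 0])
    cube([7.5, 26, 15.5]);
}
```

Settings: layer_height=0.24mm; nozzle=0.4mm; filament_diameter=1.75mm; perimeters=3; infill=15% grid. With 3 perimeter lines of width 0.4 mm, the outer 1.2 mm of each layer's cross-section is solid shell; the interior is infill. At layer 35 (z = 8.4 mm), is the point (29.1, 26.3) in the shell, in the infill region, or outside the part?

shell

At z = 8.4 mm: the cube is present — its section is the full 29.5×28.5 rectangle; the cube at (2.5, -1) is present — its section is the full 7.5×26 rectangle; Combining (union): the regions partially overlap (shared area 187.50 mm²), so overlapping operands fuse into one piece — 1 connected region. Overall, the cross-section is a single solid region. The nearest boundary edge runs (29.50, 28.50)→(29.50, 0.00); distance from the point to it = 0.40 mm. The point is inside the cross-section, 0.40 mm from the nearest boundary — within the 1.2 mm shell band (3 × 0.4).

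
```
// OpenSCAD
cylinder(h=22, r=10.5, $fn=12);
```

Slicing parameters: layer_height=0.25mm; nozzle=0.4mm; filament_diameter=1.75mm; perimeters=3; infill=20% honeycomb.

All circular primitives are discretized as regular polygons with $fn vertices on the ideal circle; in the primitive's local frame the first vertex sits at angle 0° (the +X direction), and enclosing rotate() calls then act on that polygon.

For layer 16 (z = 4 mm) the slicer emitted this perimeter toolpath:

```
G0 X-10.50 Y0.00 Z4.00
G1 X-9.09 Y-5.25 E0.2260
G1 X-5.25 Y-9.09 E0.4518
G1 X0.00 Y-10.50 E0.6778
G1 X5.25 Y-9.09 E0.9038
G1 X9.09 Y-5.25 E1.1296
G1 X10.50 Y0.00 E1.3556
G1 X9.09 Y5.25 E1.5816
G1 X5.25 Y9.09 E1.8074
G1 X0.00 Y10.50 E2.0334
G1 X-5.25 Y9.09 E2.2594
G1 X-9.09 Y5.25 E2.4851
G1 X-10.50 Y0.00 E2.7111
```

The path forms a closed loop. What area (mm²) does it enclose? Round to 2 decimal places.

Apply the shoelace formula to the sequence of (X, Y) vertices; enclosed area = 330.63 mm².

330.63 mm²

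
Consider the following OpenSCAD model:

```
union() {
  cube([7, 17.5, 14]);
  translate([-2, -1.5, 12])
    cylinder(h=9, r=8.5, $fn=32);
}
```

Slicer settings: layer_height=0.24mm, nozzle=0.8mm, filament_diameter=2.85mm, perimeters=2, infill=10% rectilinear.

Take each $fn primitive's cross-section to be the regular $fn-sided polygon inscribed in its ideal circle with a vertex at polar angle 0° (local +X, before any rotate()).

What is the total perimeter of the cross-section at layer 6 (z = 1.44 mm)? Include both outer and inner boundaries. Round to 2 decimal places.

49.00 mm

At z = 1.44 mm: the 7×17.5 cube contributes its full rectangle (perimeter 49.00 mm); the cylinder at (-2, -1.5) does not reach this height (z outside [12, 21]); Taking the union: only the 7×17.5 cube is present, so the union is just that shape — boundary = 49.00 mm. Overall, the cross-section is a single solid region. Total boundary length (outer) = 49.00 mm.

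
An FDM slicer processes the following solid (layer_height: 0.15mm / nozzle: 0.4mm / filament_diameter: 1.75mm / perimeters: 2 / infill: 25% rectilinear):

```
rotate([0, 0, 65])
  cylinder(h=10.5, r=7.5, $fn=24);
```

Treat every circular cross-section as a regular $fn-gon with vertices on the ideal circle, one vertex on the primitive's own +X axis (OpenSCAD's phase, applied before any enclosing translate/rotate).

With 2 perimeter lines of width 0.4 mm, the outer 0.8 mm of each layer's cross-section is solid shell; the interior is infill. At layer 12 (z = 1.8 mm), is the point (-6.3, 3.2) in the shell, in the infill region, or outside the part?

shell

At z = 1.8 mm: the cylinder: section is a regular 24-gon, circumradius r=7.5; (rotated 65° about Z; rotation is an isometry so areas/perimeters/island counts are preserved). Overall, the cross-section is a single solid region. Undo the 65° rotation: the query point maps to (0.238, 7.062) in the un-rotated model frame. The nearest boundary edge runs (1.94, 7.24)→(0.00, 7.50); distance from the point to it = 0.40 mm. The point is inside the cross-section, 0.40 mm from the nearest boundary — within the 0.8 mm shell band (2 × 0.4).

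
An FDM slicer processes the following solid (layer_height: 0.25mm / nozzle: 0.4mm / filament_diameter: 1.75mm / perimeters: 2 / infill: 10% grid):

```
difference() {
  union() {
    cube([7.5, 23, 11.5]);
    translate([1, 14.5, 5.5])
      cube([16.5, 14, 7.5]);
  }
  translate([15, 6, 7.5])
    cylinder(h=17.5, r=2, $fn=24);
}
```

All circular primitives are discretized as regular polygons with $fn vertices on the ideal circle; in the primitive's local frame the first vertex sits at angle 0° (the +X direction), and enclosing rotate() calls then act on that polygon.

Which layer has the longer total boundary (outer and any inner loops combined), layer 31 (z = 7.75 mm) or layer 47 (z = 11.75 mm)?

layer 31 (z = 7.75 mm)

Layer 31 (z = 7.75): the cube is present — its section is the full 7.5×23 rectangle (perimeter 61.00 mm); the cube at (1, 14.5) (footprint 16.5×14) is included at this height (perimeter 61.00 mm); Taking the union: the regions partially overlap (shared area 55.25 mm²), so the edge portions inside another operand are dropped and the merged outline is re-measured after clipping — boundary = 92.00 mm; the r=2 cylinder at (15, 6) contributes a regular 24-gon of circumradius 2 (perimeter = 2·24·2.000·sin(180°/24) = 12.53 mm); Taking the first minus the rest: starting from the result so far, the r=2 cylinder at (15, 6) misses the remaining region (no effect) — boundary = 92.00 mm. So its perimeter = 92.00 mm. Layer 47 (z = 11.75): the cube is absent (z outside [0, 11.5]); the 16.5×14 cube at (1, 14.5) contributes its full rectangle (perimeter 61.00 mm); Taking the union: only the 16.5×14 cube at (1, 14.5) is present, so the union is just that shape — boundary = 61.00 mm; the r=2 cylinder at (15, 6) contributes a regular 24-gon of circumradius 2 (perimeter = 2·24·2.000·sin(180°/24) = 12.53 mm); After the difference (first − rest): starting from the result so far, the r=2 cylinder at (15, 6) misses the remaining region (no effect) — boundary = 61.00 mm. So its perimeter = 61.00 mm. Layer 31 is larger (92.00 vs 61.00 mm).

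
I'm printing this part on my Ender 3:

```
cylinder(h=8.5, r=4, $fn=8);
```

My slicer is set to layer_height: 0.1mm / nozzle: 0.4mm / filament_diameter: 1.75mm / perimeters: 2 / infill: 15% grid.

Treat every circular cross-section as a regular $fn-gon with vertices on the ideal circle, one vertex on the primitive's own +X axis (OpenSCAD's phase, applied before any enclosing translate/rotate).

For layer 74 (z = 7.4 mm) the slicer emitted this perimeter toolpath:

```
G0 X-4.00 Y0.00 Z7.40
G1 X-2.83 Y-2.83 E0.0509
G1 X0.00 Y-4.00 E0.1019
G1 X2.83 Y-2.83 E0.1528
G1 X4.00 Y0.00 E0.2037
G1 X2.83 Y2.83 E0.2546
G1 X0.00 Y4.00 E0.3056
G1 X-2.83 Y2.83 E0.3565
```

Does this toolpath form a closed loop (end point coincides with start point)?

Start point (G0): (-4.00, 0.00). End point (last G1): the path does not return to the start — open.

no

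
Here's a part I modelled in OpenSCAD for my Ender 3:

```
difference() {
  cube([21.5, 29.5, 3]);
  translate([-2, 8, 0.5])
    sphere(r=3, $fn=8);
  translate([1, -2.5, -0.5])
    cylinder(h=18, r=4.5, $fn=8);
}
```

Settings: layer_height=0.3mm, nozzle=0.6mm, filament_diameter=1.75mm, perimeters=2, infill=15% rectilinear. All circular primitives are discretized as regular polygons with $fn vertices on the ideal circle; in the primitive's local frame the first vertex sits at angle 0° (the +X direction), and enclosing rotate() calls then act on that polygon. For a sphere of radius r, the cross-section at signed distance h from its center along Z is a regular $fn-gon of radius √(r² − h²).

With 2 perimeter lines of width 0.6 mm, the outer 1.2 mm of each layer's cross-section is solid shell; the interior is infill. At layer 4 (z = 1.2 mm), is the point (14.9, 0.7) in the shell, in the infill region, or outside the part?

shell

At z = 1.2 mm: the cube is present — its section is the full 21.5×29.5 rectangle; the r=3 sphere at (-2, 8) slices to a regular 8-gon of circumradius 2.917 (√(r²−h²) with h=0.7 from center); the r=4.5 cylinder at (1, -2.5) contributes a regular 8-gon of circumradius 4.5; After the difference (first − rest): starting from the 21.5×29.5 cube, the r=3 sphere at (-2, 8) partially overlaps it — only the 2.02 mm² overlap (of its 24.07 mm²) is removed, clipping the outline; the r=4.5 cylinder at (1, -2.5) partially overlaps it — only the 6.16 mm² overlap (of its 57.28 mm²) is removed, clipping the outline — 1 connected region. Overall, the cross-section is a single solid region. The nearest boundary edge runs (21.50, 0.00)→(4.46, 0.00); distance from the point to it = 0.70 mm. The point is inside the cross-section, 0.70 mm from the nearest boundary — within the 1.2 mm shell band (2 × 0.6).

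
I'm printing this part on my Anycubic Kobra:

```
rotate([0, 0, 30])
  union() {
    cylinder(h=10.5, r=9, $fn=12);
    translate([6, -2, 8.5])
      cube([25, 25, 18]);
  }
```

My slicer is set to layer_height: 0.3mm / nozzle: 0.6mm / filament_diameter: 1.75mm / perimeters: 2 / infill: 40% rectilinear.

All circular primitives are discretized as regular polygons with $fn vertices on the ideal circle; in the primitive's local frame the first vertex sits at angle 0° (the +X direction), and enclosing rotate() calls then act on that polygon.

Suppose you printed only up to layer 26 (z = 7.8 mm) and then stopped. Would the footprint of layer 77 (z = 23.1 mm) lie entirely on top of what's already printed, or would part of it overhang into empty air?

part overhangs

Compare the two slices. At z = 7.8: the r=9 cylinder gives a regular 12-gon of circumradius 9 (constant along its height) (area = (12/2)·9.000²·sin(360°/12) = 243.00 mm²); the cube at (6, -2) is not intersected at this z (z outside [8.5, 26.5]); Merging all regions: only the r=9 cylinder is present, so the union is just that shape — area = 243.00 mm²; (whole slice rotated 30° about Z — lengths, areas and connectivity unchanged). At z = 23.1: the cylinder is absent (z outside [0, 10.5]); the cube at (6, -2) is present — its section is the full 25×25 rectangle (area 625.00 mm²); Combining (union): only the 25×25 cube at (6, -2) is present, so the union is just that shape — area = 625.00 mm²; (whole slice rotated 30° about Z — lengths, areas and connectivity unchanged). Checking containment: at z = 23.1 the cross-section extends beyond the z = 7.8 cross-section by about 607.14 mm².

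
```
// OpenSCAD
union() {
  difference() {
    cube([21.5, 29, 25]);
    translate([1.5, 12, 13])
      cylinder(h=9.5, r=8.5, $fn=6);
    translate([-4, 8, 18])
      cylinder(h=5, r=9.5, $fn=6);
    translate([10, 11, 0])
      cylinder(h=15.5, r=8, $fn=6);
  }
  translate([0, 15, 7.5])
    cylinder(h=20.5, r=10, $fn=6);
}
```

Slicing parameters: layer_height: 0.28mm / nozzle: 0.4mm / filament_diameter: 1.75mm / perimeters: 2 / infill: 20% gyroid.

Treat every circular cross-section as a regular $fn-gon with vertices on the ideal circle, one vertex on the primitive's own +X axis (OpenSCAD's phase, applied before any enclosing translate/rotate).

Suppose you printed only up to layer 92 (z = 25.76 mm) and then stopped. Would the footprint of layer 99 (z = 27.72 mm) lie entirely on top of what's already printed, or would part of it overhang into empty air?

entirely on top

Compare the two slices. At z = 25.76: the cube does not reach this height (z outside [0, 25]); the cylinder at (1.5, 12) is not intersected at this z (z outside [13, 22.5]); the cylinder at (-4, 8) is not intersected at this z (z outside [18, 23]); the cylinder at (10, 11) is absent (z outside [0, 15.5]); Taking the first minus the rest: the first operand is absent here, so nothing remains; the r=10 cylinder at (0, 15) gives a regular 6-gon of circumradius 10 (constant along its height) (area = (6/2)·10.000²·sin(360°/6) = 259.81 mm²); Taking the union: only the r=10 cylinder at (0, 15) is present, so the union is just that shape — area = 259.81 mm². At z = 27.72: the cube does not reach this height (z outside [0, 25]); the cylinder at (1.5, 12) is absent (z outside [13, 22.5]); the cylinder at (-4, 8) is absent (z outside [18, 23]); the cylinder at (10, 11) is not intersected at this z (z outside [0, 15.5]); Subtracting the remaining from the first: the first operand is absent here, so nothing remains; the r=10 cylinder at (0, 15) gives a regular 6-gon of circumradius 10 (constant along its height) (area = (6/2)·10.000²·sin(360°/6) = 259.81 mm²); Taking the union: only the r=10 cylinder at (0, 15) is present, so the union is just that shape — area = 259.81 mm². Checking containment: the cross-section at z = 27.72 is a subset of the cross-section at z = 25.76.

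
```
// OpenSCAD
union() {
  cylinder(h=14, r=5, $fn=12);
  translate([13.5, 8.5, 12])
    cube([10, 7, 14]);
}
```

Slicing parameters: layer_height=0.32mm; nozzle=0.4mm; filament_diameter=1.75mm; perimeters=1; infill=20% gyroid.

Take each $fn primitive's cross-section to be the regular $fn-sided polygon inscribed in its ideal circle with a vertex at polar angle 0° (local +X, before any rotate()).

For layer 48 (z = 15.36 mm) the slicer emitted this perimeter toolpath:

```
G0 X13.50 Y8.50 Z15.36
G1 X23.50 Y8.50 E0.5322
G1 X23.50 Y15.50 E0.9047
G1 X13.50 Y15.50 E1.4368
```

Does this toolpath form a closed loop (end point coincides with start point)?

no

Start point (G0): (13.50, 8.50). End point (last G1): the path does not return to the start — open.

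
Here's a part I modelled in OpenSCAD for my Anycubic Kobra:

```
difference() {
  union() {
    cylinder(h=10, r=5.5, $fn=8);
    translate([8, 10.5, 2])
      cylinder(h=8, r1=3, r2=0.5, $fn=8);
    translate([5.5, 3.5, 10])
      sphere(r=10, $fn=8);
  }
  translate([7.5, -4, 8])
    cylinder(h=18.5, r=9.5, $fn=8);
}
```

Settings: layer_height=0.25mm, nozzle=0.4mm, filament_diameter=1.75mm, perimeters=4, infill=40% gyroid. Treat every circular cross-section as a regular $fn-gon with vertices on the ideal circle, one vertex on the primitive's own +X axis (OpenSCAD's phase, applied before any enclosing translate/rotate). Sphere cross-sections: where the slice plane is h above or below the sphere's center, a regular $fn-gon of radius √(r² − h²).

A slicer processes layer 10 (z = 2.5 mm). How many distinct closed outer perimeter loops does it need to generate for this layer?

1

At z = 2.5 mm: the r=5.5 cylinder gives a regular 8-gon of circumradius 5.5 (constant along its height); the cone at (8, 10.5): at t=0.062 of its height the radius interpolates to r₁+(r₂−r₁)t = 2.844, giving a regular 8-gon of that circumradius; the r=10 sphere at (5.5, 3.5) slices to a regular 8-gon of circumradius 6.614 (√(r²−h²) with h=7.5 from center); Combining (union): the regions partially overlap (shared area 37.31 mm²), so overlapping operands fuse into one piece — 1 connected region; the cylinder at (7.5, -4) does not reach this height (z outside [8, 26.5]); Taking the first minus the rest: none of the subtracted shapes is present at this height, so that combined region is unchanged — 1 connected region. The result has 1 disconnected region.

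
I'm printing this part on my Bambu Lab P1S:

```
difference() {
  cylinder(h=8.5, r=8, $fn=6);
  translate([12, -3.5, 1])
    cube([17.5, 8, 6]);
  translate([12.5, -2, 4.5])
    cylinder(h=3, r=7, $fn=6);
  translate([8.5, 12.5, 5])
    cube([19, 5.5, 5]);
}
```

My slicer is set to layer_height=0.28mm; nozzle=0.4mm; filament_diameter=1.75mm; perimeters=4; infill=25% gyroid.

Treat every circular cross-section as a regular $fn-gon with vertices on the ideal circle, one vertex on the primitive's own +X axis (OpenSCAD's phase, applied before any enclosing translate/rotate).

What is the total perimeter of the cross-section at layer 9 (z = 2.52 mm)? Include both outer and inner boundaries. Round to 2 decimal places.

At z = 2.52 mm: the r=8 cylinder contributes a regular 6-gon of circumradius 8 (perimeter = 2·6·8.000·sin(180°/6) = 48.00 mm); the cube at (12, -3.5) is present — its section is the full 17.5×8 rectangle (perimeter 51.00 mm); the cylinder at (12.5, -2) is absent (z outside [4.5, 7.5]); the cube at (8.5, 12.5) is not intersected at this z (z outside [5, 10]); After the difference (first − rest): starting from the r=8 cylinder, the 17.5×8 cube at (12, -3.5) misses the remaining region (no effect) — boundary = 48.00 mm. Overall, the cross-section is a single solid region. Total boundary length (outer) = 48.00 mm.

48.00 mm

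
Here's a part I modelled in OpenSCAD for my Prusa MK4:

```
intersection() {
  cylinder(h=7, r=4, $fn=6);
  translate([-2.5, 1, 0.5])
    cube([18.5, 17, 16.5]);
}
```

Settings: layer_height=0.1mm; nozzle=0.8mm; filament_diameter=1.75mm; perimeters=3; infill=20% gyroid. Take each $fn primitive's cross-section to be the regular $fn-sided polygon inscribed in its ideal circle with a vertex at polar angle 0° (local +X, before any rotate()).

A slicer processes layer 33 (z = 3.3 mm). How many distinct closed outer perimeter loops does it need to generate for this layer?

1

At z = 3.3 mm: the cylinder: section is a regular 6-gon, circumradius r=4; the 18.5×17 cube at (-2.5, 1) contributes its full rectangle; After intersecting: the 18.5×17 cube at (-2.5, 1) partially overlaps the r=4 cylinder; clipping to the common part keeps 12.62 mm² — 1 connected region. The result has 1 disconnected region.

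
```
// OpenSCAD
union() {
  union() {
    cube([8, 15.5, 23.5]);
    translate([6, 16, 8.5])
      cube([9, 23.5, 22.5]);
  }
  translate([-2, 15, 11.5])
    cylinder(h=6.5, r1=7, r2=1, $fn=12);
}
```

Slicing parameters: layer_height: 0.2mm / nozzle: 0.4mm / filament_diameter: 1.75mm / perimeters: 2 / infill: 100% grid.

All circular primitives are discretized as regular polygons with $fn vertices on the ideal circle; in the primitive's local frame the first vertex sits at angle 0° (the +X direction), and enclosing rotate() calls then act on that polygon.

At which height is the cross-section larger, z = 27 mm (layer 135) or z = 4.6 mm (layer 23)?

Layer 135 (z = 27): the cube is absent (z outside [0, 23.5]); the 9×23.5 cube at (6, 16) contributes its full rectangle (area 211.50 mm²); Taking the union: only the 9×23.5 cube at (6, 16) is present, so the union is just that shape — area = 211.50 mm²; the cone at (-2, 15) is absent (z outside [11.5, 18]); Taking the union: only the result so far is present, so the union is just that shape — area = 211.50 mm². So its area = 211.50 mm². Layer 23 (z = 4.6): the cube is present — its section is the full 8×15.5 rectangle (area 124.00 mm²); the cube at (6, 16) is not intersected at this z (z outside [8.5, 31]); Merging all regions: only the 8×15.5 cube is present, so the union is just that shape — area = 124.00 mm²; the cone at (-2, 15) does not reach this height (z outside [11.5, 18]); Taking the union: only that combined region is present, so the union is just that shape — area = 124.00 mm². So its area = 124.00 mm². Layer 135 is larger (211.50 vs 124.00 mm²).

layer 135 (z = 27 mm)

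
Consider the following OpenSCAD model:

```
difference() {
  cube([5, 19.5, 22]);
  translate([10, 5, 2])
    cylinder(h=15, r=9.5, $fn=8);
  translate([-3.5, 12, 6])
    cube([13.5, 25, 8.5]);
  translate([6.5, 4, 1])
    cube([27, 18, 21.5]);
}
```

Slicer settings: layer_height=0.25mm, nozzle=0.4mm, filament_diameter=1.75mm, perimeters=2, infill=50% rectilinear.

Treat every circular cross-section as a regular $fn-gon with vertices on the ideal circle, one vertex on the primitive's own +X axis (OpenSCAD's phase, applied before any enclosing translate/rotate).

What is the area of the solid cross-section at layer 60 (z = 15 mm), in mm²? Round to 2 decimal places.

58.68 mm²

At z = 15 mm: the cube (footprint 5×19.5) is included at this height (area 97.50 mm²); the cylinder at (10, 5): section is a regular 8-gon, circumradius r=9.5 (area = (8/2)·9.500²·sin(360°/8) = 255.27 mm²); the cube at (-3.5, 12) is absent (z outside [6, 14.5]); the 27×18 cube at (6.5, 4) contributes its full rectangle (area 486.00 mm²); After the difference (first − rest): starting from the 5×19.5 cube (97.50 mm²), the r=9.5 cylinder at (10, 5) partially overlaps it — only the 38.82 mm² overlap (of its 255.27 mm²) is removed, clipping the outline; the 27×18 cube at (6.5, 4) misses the remaining region (no effect) — area = 58.68 mm². Overall, the cross-section is a single solid region. Net area = 58.68 mm².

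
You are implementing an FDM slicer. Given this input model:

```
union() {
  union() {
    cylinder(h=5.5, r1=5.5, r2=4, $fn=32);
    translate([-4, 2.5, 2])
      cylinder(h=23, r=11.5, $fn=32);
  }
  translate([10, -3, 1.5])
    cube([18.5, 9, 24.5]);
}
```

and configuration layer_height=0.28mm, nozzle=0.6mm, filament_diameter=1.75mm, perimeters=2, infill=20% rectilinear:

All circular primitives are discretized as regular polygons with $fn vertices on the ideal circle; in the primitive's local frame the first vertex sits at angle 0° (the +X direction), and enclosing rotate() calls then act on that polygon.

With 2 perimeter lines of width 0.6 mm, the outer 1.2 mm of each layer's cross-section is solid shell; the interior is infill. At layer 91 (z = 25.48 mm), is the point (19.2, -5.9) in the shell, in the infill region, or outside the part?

At z = 25.48 mm: the cone is absent (z outside [0, 5.5]); the cylinder at (-4, 2.5) is not intersected at this z (z outside [2, 25]); Taking the union: nothing is present at this height; the cube at (10, -3) is present — its section is the full 18.5×9 rectangle; Combining (union): only the 18.5×9 cube at (10, -3) is present, so the union is just that shape — 1 connected region. Overall, the cross-section is a single solid region. The nearest boundary edge runs (10.00, -3.00)→(28.50, -3.00); distance from the point to it = 2.90 mm. The point is not inside any of the regions above, so it lies outside the cross-section (2.90 mm from the nearest boundary).

outside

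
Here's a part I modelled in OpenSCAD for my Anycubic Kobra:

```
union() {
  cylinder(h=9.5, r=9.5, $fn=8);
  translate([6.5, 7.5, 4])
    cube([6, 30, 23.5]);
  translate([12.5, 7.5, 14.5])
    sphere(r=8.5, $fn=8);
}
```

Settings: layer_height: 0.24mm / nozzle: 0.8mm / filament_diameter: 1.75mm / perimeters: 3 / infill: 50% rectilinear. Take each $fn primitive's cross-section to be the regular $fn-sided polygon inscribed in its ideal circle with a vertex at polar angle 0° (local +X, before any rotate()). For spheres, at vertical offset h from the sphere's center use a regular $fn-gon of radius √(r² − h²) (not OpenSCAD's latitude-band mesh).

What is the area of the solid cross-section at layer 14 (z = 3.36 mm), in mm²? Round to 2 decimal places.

255.27 mm²

At z = 3.36 mm: the r=9.5 cylinder contributes a regular 8-gon of circumradius 9.5 (area = (8/2)·9.500²·sin(360°/8) = 255.27 mm²); the cube at (6.5, 7.5) does not reach this height (z outside [4, 27.5]); the sphere at (12.5, 7.5) is absent (|z−center|=11.140 > r=8.5); Combining (union): only the r=9.5 cylinder is present, so the union is just that shape — area = 255.27 mm². Overall, the cross-section is a single solid region. Net area = 255.27 mm².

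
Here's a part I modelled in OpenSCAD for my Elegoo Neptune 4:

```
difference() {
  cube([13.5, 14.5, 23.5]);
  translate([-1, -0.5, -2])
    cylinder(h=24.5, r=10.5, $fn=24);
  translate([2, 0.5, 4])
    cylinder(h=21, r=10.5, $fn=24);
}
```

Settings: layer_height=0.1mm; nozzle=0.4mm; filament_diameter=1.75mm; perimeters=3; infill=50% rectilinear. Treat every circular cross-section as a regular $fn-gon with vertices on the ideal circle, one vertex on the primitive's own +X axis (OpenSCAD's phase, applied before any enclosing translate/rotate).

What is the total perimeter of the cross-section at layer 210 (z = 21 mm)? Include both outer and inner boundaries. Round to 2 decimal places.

At z = 21 mm: the cube is present — its section is the full 13.5×14.5 rectangle (perimeter 56.00 mm); the r=10.5 cylinder at (-1, -0.5) gives a regular 24-gon of circumradius 10.5 (constant along its height) (perimeter = 2·24·10.500·sin(180°/24) = 65.79 mm); the cylinder at (2, 0.5): section is a regular 24-gon, circumradius r=10.5 (perimeter = 2·24·10.500·sin(180°/24) = 65.79 mm); Taking the first minus the rest: starting from the 13.5×14.5 cube, the r=10.5 cylinder at (-1, -0.5) partially overlaps it — only the 70.44 mm² overlap (of its 342.42 mm²) is removed, clipping the outline; the r=10.5 cylinder at (2, 0.5) partially overlaps it — only the 42.14 mm² overlap (of its 342.42 mm²) is removed, clipping the outline — boundary = 51.80 mm. Overall, the cross-section is a single solid region. Total boundary length (outer) = 51.80 mm.

51.80 mm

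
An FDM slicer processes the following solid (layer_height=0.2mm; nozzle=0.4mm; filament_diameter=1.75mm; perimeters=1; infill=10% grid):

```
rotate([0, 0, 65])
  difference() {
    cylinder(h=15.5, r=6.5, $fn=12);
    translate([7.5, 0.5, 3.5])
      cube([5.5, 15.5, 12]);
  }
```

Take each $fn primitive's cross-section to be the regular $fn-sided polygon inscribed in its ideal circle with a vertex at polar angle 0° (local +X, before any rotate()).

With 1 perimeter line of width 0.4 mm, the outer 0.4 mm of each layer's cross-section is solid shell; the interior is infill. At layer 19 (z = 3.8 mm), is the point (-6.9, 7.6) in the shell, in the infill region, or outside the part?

At z = 3.8 mm: the cylinder: section is a regular 12-gon, circumradius r=6.5; the cube at (7.5, 0.5) is present — its section is the full 5.5×15.5 rectangle; Taking the first minus the rest: starting from the r=6.5 cylinder, the 5.5×15.5 cube at (7.5, 0.5) misses the remaining region (no effect) — 1 connected region; (whole slice rotated 65° about Z — lengths, areas and connectivity unchanged). Overall, the cross-section is a single solid region. Undo the 65° rotation: the query point maps to (3.972, 9.465) in the un-rotated model frame. The nearest boundary edge runs (0.00, 6.50)→(3.25, 5.63); distance from the point to it = 3.89 mm. The point is not inside any of the regions above, so it lies outside the cross-section (3.89 mm from the nearest boundary).

outside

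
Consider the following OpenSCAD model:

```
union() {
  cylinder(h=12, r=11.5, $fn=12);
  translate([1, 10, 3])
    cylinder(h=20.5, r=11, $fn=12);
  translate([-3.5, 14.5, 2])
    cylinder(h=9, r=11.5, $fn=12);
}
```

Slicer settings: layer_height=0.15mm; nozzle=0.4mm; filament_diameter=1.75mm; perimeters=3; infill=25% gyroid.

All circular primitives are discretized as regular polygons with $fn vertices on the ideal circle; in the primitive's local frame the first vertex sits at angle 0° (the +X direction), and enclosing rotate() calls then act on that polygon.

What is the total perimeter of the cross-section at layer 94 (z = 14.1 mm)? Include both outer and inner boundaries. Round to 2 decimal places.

68.33 mm

At z = 14.1 mm: the cylinder does not reach this height (z outside [0, 12]); the r=11 cylinder at (1, 10) gives a regular 12-gon of circumradius 11 (constant along its height) (perimeter = 2·12·11.000·sin(180°/12) = 68.33 mm); the cylinder at (-3.5, 14.5) does not reach this height (z outside [2, 11]); Combining (union): only the r=11 cylinder at (1, 10) is present, so the union is just that shape — boundary = 68.33 mm. Overall, the cross-section is a single solid region. Total boundary length (outer) = 68.33 mm.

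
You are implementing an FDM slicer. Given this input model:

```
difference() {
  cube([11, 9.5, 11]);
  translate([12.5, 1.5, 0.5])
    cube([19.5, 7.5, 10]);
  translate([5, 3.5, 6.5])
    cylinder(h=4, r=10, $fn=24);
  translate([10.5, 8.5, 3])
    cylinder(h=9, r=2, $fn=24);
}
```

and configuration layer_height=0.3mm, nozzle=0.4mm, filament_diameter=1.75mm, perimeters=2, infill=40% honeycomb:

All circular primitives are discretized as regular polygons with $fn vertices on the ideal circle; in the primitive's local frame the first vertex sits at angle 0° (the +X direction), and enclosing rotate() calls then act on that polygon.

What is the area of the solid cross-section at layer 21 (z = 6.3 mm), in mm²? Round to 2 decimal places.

At z = 6.3 mm: the cube (footprint 11×9.5) is included at this height (area 104.50 mm²); the cube at (12.5, 1.5) is present — its section is the full 19.5×7.5 rectangle (area 146.25 mm²); the cylinder at (5, 3.5) does not reach this height (z outside [6.5, 10.5]); the r=2 cylinder at (10.5, 8.5) gives a regular 24-gon of circumradius 2 (constant along its height) (area = (24/2)·2.000²·sin(360°/24) = 12.42 mm²); Subtracting the remaining from the first: starting from the 11×9.5 cube (104.50 mm²), the 19.5×7.5 cube at (12.5, 1.5) misses the remaining region (no effect); the r=2 cylinder at (10.5, 8.5) partially overlaps it — only the 6.49 mm² overlap (of its 12.42 mm²) is removed, clipping the outline — area = 98.01 mm². Overall, the cross-section is a single solid region. Net area = 98.01 mm².

98.01 mm²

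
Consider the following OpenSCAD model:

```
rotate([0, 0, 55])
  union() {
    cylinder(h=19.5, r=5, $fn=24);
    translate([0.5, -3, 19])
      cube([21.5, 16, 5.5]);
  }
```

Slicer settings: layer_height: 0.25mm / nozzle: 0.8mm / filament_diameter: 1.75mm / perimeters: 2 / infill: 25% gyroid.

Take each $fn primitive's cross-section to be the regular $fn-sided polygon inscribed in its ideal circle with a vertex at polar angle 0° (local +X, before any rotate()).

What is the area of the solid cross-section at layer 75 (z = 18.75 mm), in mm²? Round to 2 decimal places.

At z = 18.75 mm: the cylinder: section is a regular 24-gon, circumradius r=5 (area = (24/2)·5.000²·sin(360°/24) = 77.65 mm²); the cube at (0.5, -3) does not reach this height (z outside [19, 24.5]); Taking the union: only the r=5 cylinder is present, so the union is just that shape — area = 77.65 mm²; (whole slice rotated 55° about Z — lengths, areas and connectivity unchanged). Overall, the cross-section is a single solid region. Net area = 77.65 mm².

77.65 mm²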